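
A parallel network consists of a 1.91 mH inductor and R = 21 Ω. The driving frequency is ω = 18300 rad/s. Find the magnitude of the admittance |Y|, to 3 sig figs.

55.6 mS

X_L = ωL = 35.0 Ω
Parallel: admittances add. Y = 1/R + 1/(jωL)
Y = (0.0476 − j0.0286) S
|Y| = 0.0556 S → |Z| = 1/|Y| = 18.0 Ω, ∠Z = −∠Y = 31.0°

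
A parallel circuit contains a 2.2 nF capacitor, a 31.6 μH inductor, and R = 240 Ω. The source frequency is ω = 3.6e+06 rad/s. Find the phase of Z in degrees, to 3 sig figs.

11.8°

X_L = ωL = 114 Ω
X_C = 1/(ωC) = 126 Ω
Parallel: admittances add. Y = 1/R + 1/(jωL) + jωC
Y = (0.00417 − j0.000870) S
|Y| = 0.00426 S → |Z| = 1/|Y| = 235 Ω, ∠Z = −∠Y = 11.8°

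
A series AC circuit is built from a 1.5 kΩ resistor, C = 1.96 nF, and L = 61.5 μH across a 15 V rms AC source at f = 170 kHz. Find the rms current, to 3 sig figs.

ω = 2πf = 1.068e+06 rad/s
X_L = ωL = 65.7 Ω
X_C = 1/(ωC) = 478 Ω
Net reactance X = X_L − X_C = -412 Ω
Z = 1500 − j412 Ω
|Z| = √(1500² + 412²) = 1560 Ω
I = V/|Z| = 15/1560 = 9.64 mA

9.64 mA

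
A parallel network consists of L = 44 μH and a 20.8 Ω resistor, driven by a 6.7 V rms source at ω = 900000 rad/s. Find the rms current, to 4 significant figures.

X_L = ωL = 39.60 Ω
Parallel: admittances add. Y = 1/R + 1/(jωL)
Y = (0.04808 − j0.02525) S
|Y| = 0.05431 S → |Z| = 1/|Y| = 18.41 Ω, ∠Z = −∠Y = 27.71°
I = V/|Z| = 6.7/18.41 = 363.8 mA

363.8 mA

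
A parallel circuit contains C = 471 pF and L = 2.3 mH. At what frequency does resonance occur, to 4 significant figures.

ω₀ = 1/√(LC) = 1/√(0.0023 × 4.71e-10) = 960800 rad/s
f₀ = ω₀/(2π) = 152.9 kHz

152.9 kHz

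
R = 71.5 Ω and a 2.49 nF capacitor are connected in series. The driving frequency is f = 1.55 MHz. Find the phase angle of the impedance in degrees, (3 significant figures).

ω = 2πf = 9.739e+06 rad/s
X_C = 1/(ωC) = 41.2 Ω
Z = 71.5 − j41.2 Ω
|Z| = √(71.5² + 41.2²) = 82.5 Ω
∠Z = arctan(-41.2/71.5) = -30.0°

-30.0°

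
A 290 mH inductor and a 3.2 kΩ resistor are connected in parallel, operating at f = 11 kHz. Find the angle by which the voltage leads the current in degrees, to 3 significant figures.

ω = 2πf = 69120 rad/s
X_L = ωL = 20000 Ω
Parallel: admittances add. Y = 1/R + 1/(jωL)
Y = (0.000313 − j4.99e-05) S
|Y| = 0.000316 S → |Z| = 1/|Y| = 3160 Ω, ∠Z = −∠Y = 9.07°

9.07°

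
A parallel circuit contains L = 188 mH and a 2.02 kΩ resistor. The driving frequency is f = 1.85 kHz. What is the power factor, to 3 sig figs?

0.734

ω = 2πf = 11620 rad/s
X_L = ωL = 2190 Ω
Parallel: admittances add. Y = 1/R + 1/(jωL)
Y = (0.000495 − j0.000458) S
|Y| = 0.000674 S → |Z| = 1/|Y| = 1480 Ω, ∠Z = −∠Y = 42.7°
cos φ = cos(42.7°) = 0.734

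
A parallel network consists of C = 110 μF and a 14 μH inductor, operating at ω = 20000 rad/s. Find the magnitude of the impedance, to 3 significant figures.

0.729 Ω

X_L = ωL = 0.280 Ω
X_C = 1/(ωC) = 0.455 Ω
Parallel: admittances add. Y = 1/(jωL) + jωC
Y = (0 − j1.37) S
|Y| = 1.37 S → |Z| = 1/|Y| = 0.729 Ω, ∠Z = −∠Y = 90.0°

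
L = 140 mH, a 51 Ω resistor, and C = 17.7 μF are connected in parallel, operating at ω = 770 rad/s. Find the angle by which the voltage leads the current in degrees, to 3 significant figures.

-12.5°

X_L = ωL = 108 Ω
X_C = 1/(ωC) = 73.4 Ω
Parallel: admittances add. Y = 1/R + 1/(jωL) + jωC
Y = (0.0196 + j0.00435) S
|Y| = 0.0201 S → |Z| = 1/|Y| = 49.8 Ω, ∠Z = −∠Y = -12.5°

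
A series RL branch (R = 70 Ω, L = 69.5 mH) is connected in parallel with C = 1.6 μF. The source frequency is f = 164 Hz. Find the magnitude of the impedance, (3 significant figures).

ω = 2πf = 1030 rad/s
X_L = ωL = 71.6 Ω
X_C = 1/(ωC) = 607 Ω
Branch 1 (R+jX_L): Z₁ = 70.0 + j71.6 Ω, |Z₁| = 100 Ω
Branch 2 (−jX_C): Z₂ = −j607 Ω
Parallel: Z = Z₁Z₂/(Z₁+Z₂), |Z| = 113 Ω, ∠Z = 38.2°

113 Ω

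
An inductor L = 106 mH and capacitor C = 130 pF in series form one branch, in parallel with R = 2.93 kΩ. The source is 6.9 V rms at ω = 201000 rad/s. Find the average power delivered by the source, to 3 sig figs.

X_L = ωL = 21300 Ω
X_C = 1/(ωC) = 38300 Ω
Branch 1: Z₁ = R = 2930 Ω
Branch 2 (series LC): Z₂ = j(X_L − X_C) = −j17000 Ω
Parallel: Z = Z₁Z₂/(Z₁+Z₂), |Z| = 2890 Ω, ∠Z = -9.80°
I = V/|Z| = 2.39 mA
P = VI cos φ = 6.9 × 0.00239 × cos(-9.80°) = 16.2 mW

16.2 mW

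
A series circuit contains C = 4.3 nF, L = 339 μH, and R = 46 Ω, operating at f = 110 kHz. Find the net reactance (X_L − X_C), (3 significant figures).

ω = 2πf = 691200 rad/s
X_L = ωL = 234 Ω
X_C = 1/(ωC) = 336 Ω
X = 234 − 336 = -102 Ω

-102 Ω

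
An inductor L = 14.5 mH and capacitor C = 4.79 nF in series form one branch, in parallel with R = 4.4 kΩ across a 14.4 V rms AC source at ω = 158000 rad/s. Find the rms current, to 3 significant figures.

X_L = ωL = 2290 Ω
X_C = 1/(ωC) = 1320 Ω
Branch 1: Z₁ = R = 4400 Ω
Branch 2 (series LC): Z₂ = j(X_L − X_C) = j970 Ω
Parallel: Z = Z₁Z₂/(Z₁+Z₂), |Z| = 947 Ω, ∠Z = 77.6°
I = V/|Z| = 14.4/947 = 15.2 mA

15.2 mA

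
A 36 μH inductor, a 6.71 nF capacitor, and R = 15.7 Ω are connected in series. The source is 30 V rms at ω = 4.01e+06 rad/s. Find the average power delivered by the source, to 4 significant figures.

X_L = ωL = 144.4 Ω
X_C = 1/(ωC) = 37.16 Ω
Net reactance X = X_L − X_C = 107.2 Ω
Z = 15.70 + j107.2 Ω
|Z| = √(15.70² + 107.2²) = 108.3 Ω
∠Z = arctan(107.2/15.70) = 81.67°
I = V/|Z| = 276.9 mA
P = VI cos φ = 30 × 0.2769 × cos(81.67°) = 1.204 W

1.204 W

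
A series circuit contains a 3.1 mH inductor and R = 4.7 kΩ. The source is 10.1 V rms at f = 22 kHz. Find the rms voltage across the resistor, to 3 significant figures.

ω = 2πf = 138200 rad/s
X_L = ωL = 429 Ω
Z = 4700 + j429 Ω
|Z| = √(4700² + 429²) = 4720 Ω
I = V/|Z| = 2.14 mA
V_R = I·|Z_R| = 0.00214 × 4700 = 10.1 V

10.1 V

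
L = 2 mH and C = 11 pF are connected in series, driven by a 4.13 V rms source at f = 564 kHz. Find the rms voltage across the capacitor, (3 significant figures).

ω = 2πf = 3.544e+06 rad/s
X_L = ωL = 7090 Ω
X_C = 1/(ωC) = 25700 Ω
Net reactance X = X_L − X_C = -18600 Ω
Z = − j18600 Ω
|Z| = √(0² + 18600²) = 18600 Ω
I = V/|Z| = 222 μA
V_C = I·|Z_C| = 0.000222 × 25700 = 5.71 V

5.71 V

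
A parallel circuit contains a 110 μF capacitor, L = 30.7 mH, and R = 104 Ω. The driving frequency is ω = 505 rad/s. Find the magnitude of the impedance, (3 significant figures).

76.1 Ω

X_L = ωL = 15.5 Ω
X_C = 1/(ωC) = 18.0 Ω
Parallel: admittances add. Y = 1/R + 1/(jωL) + jωC
Y = (0.00962 − j0.00895) S
|Y| = 0.0131 S → |Z| = 1/|Y| = 76.1 Ω, ∠Z = −∠Y = 43.0°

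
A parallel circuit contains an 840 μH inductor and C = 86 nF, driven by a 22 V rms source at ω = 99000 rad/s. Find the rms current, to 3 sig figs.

77.2 mA

X_L = ωL = 83.2 Ω
X_C = 1/(ωC) = 117 Ω
Parallel: admittances add. Y = 1/(jωL) + jωC
Y = (0 − j0.00351) S
|Y| = 0.00351 S → |Z| = 1/|Y| = 285 Ω, ∠Z = −∠Y = 90.0°
I = V/|Z| = 22/285 = 77.2 mA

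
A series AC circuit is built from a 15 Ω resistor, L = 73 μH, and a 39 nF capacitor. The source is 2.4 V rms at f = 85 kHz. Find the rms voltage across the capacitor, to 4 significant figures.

6.582 V

ω = 2πf = 534100 rad/s
X_L = ωL = 38.99 Ω
X_C = 1/(ωC) = 48.01 Ω
Net reactance X = X_L − X_C = -9.023 Ω
Z = 15.00 − j9.023 Ω
|Z| = √(15.00² + 9.023²) = 17.50 Ω
I = V/|Z| = 137.1 mA
V_C = I·|Z_C| = 0.1371 × 48.01 = 6.582 V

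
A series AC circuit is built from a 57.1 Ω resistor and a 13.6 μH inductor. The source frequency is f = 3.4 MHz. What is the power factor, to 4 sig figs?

ω = 2πf = 2.136e+07 rad/s
X_L = ωL = 290.5 Ω
Z = 57.10 + j290.5 Ω
|Z| = √(57.10² + 290.5²) = 296.1 Ω
∠Z = arctan(290.5/57.10) = 78.88°
cos φ = cos(78.88°) = 0.1928

0.1928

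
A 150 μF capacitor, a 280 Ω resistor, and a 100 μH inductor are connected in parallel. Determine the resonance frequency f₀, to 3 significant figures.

ω₀ = 1/√(LC) = 1/√(0.0001 × 0.00015) = 8165 rad/s
f₀ = ω₀/(2π) = 1.30 kHz

1.30 kHz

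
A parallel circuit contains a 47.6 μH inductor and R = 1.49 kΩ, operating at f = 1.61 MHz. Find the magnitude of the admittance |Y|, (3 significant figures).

ω = 2πf = 1.012e+07 rad/s
X_L = ωL = 482 Ω
Parallel: admittances add. Y = 1/R + 1/(jωL)
Y = (0.000671 − j0.00208) S
|Y| = 0.00218 S → |Z| = 1/|Y| = 458 Ω, ∠Z = −∠Y = 72.1°

2.18 mS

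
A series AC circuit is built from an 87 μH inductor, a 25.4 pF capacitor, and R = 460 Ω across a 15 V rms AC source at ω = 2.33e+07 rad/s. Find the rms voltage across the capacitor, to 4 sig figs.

X_L = ωL = 2027 Ω
X_C = 1/(ωC) = 1690 Ω
Net reactance X = X_L − X_C = 337.4 Ω
Z = 460.0 + j337.4 Ω
|Z| = √(460.0² + 337.4²) = 570.5 Ω
I = V/|Z| = 26.29 mA
V_C = I·|Z_C| = 0.02629 × 1690 = 44.43 V

44.43 V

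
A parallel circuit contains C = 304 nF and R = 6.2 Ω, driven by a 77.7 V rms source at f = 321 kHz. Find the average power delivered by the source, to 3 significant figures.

974 W

ω = 2πf = 2.017e+06 rad/s
X_C = 1/(ωC) = 1.63 Ω
Parallel: admittances add. Y = 1/R + jωC
Y = (0.161 + j0.613) S
|Y| = 0.634 S → |Z| = 1/|Y| = 1.58 Ω, ∠Z = −∠Y = -75.3°
I = V/|Z| = 49.3 A
P = VI cos φ = 77.7 × 49.3 × cos(-75.3°) = 974 W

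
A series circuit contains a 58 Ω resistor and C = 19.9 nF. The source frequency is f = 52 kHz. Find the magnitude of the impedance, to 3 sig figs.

164 Ω

ω = 2πf = 326700 rad/s
X_C = 1/(ωC) = 154 Ω
Z = 58.0 − j154 Ω
|Z| = √(58.0² + 154²) = 164 Ω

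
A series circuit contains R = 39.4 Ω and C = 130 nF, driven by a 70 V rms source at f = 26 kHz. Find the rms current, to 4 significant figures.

1.140 A

ω = 2πf = 163400 rad/s
X_C = 1/(ωC) = 47.09 Ω
Z = 39.40 − j47.09 Ω
|Z| = √(39.40² + 47.09²) = 61.40 Ω
I = V/|Z| = 70/61.40 = 1.140 A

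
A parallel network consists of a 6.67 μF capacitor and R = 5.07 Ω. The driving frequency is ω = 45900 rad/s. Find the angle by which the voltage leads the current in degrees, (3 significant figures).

-57.2°

X_C = 1/(ωC) = 3.27 Ω
Parallel: admittances add. Y = 1/R + jωC
Y = (0.197 + j0.306) S
|Y| = 0.364 S → |Z| = 1/|Y| = 2.75 Ω, ∠Z = −∠Y = -57.2°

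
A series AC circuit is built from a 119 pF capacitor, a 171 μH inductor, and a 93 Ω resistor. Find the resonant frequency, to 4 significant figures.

1.116 MHz

ω₀ = 1/√(LC) = 1/√(0.000171 × 1.19e-10) = 7.01e+06 rad/s
f₀ = ω₀/(2π) = 1.116 MHz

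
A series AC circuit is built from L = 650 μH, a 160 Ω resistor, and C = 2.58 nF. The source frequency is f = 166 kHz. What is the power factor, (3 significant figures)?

ω = 2πf = 1.043e+06 rad/s
X_L = ωL = 678 Ω
X_C = 1/(ωC) = 372 Ω
Net reactance X = X_L − X_C = 306 Ω
Z = 160 + j306 Ω
|Z| = √(160² + 306²) = 346 Ω
∠Z = arctan(306/160) = 62.4°
cos φ = cos(62.4°) = 0.463

0.463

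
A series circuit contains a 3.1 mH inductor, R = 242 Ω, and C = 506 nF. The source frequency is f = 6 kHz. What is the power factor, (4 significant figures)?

ω = 2πf = 37700 rad/s
X_L = ωL = 116.9 Ω
X_C = 1/(ωC) = 52.42 Ω
Net reactance X = X_L − X_C = 64.44 Ω
Z = 242.0 + j64.44 Ω
|Z| = √(242.0² + 64.44²) = 250.4 Ω
∠Z = arctan(64.44/242.0) = 14.91°
cos φ = cos(14.91°) = 0.9663

0.9663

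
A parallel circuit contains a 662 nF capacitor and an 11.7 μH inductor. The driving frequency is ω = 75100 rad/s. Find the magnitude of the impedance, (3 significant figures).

X_L = ωL = 0.879 Ω
X_C = 1/(ωC) = 20.1 Ω
Parallel: admittances add. Y = 1/(jωL) + jωC
Y = (0 − j1.09) S
|Y| = 1.09 S → |Z| = 1/|Y| = 0.919 Ω, ∠Z = −∠Y = 90.0°

0.919 Ω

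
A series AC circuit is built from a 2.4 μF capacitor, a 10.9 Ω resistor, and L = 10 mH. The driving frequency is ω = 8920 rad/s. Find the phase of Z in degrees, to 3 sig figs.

X_L = ωL = 89.2 Ω
X_C = 1/(ωC) = 46.7 Ω
Net reactance X = X_L − X_C = 42.5 Ω
Z = 10.9 + j42.5 Ω
|Z| = √(10.9² + 42.5²) = 43.9 Ω
∠Z = arctan(42.5/10.9) = 75.6°

75.6°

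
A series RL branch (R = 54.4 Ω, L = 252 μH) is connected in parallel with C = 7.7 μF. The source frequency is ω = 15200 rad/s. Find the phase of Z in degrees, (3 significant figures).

-81.0°

X_L = ωL = 3.83 Ω
X_C = 1/(ωC) = 8.54 Ω
Branch 1 (R+jX_L): Z₁ = 54.4 + j3.83 Ω, |Z₁| = 54.5 Ω
Branch 2 (−jX_C): Z₂ = −j8.54 Ω
Parallel: Z = Z₁Z₂/(Z₁+Z₂), |Z| = 8.53 Ω, ∠Z = -81.0°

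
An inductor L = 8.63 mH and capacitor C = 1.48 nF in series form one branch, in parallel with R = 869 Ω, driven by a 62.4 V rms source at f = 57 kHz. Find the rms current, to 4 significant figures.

88.55 mA

ω = 2πf = 358100 rad/s
X_L = ωL = 3091 Ω
X_C = 1/(ωC) = 1887 Ω
Branch 1: Z₁ = R = 869.0 Ω
Branch 2 (series LC): Z₂ = j(X_L − X_C) = j1204 Ω
Parallel: Z = Z₁Z₂/(Z₁+Z₂), |Z| = 704.7 Ω, ∠Z = 35.82°
I = V/|Z| = 62.4/704.7 = 88.55 mA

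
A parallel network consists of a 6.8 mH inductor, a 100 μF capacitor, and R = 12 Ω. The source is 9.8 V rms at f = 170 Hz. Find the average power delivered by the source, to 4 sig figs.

8.003 W

ω = 2πf = 1068 rad/s
X_L = ωL = 7.263 Ω
X_C = 1/(ωC) = 9.362 Ω
Parallel: admittances add. Y = 1/R + 1/(jωL) + jωC
Y = (0.08333 − j0.03086) S
|Y| = 0.08886 S → |Z| = 1/|Y| = 11.25 Ω, ∠Z = −∠Y = 20.32°
I = V/|Z| = 870.9 mA
P = VI cos φ = 9.8 × 0.8709 × cos(20.32°) = 8.003 W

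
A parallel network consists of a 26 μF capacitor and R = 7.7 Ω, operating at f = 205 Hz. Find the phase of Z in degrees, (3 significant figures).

-14.5°

ω = 2πf = 1288 rad/s
X_C = 1/(ωC) = 29.9 Ω
Parallel: admittances add. Y = 1/R + jωC
Y = (0.130 + j0.0335) S
|Y| = 0.134 S → |Z| = 1/|Y| = 7.46 Ω, ∠Z = −∠Y = -14.5°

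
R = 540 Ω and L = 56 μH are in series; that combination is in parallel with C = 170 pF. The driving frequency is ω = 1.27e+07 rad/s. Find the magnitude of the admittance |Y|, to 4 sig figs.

X_L = ωL = 711.2 Ω
X_C = 1/(ωC) = 463.2 Ω
Branch 1 (R+jX_L): Z₁ = 540.0 + j711.2 Ω, |Z₁| = 893.0 Ω
Branch 2 (−jX_C): Z₂ = −j463.2 Ω
Parallel: Z = Z₁Z₂/(Z₁+Z₂), |Z| = 696.0 Ω, ∠Z = -61.88°
|Y| = 1/|Z| = 1.437 mS

1.437 mS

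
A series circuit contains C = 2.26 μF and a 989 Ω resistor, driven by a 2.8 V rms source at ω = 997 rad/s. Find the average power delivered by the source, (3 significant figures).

6.60 mW

X_C = 1/(ωC) = 444 Ω
Z = 989 − j444 Ω
|Z| = √(989² + 444²) = 1080 Ω
∠Z = arctan(-444/989) = -24.2°
I = V/|Z| = 2.58 mA
P = VI cos φ = 2.8 × 0.00258 × cos(-24.2°) = 6.60 mW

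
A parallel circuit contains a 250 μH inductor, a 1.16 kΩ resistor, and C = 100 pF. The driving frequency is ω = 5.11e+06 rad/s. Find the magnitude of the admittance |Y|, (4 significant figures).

903.9 μS

X_L = ωL = 1278 Ω
X_C = 1/(ωC) = 1957 Ω
Parallel: admittances add. Y = 1/R + 1/(jωL) + jωC
Y = (0.0008621 − j0.0002718) S
|Y| = 0.0009039 S → |Z| = 1/|Y| = 1106 Ω, ∠Z = −∠Y = 17.50°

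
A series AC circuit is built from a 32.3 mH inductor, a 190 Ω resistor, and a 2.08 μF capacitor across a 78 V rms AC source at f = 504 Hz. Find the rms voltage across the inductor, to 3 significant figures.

ω = 2πf = 3167 rad/s
X_L = ωL = 102 Ω
X_C = 1/(ωC) = 152 Ω
Net reactance X = X_L − X_C = -49.5 Ω
Z = 190 − j49.5 Ω
|Z| = √(190² + 49.5²) = 196 Ω
I = V/|Z| = 397 mA
V_L = I·|Z_L| = 0.397 × 102 = 40.6 V

40.6 V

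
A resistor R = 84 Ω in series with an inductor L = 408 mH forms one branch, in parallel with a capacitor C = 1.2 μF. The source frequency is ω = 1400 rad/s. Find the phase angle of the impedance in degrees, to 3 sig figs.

X_L = ωL = 571 Ω
X_C = 1/(ωC) = 595 Ω
Branch 1 (R+jX_L): Z₁ = 84.0 + j571 Ω, |Z₁| = 577 Ω
Branch 2 (−jX_C): Z₂ = −j595 Ω
Parallel: Z = Z₁Z₂/(Z₁+Z₂), |Z| = 3930 Ω, ∠Z = 7.60°

7.60°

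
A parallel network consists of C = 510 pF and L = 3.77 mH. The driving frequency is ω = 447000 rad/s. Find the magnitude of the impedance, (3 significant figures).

X_L = ωL = 1690 Ω
X_C = 1/(ωC) = 4390 Ω
Parallel: admittances add. Y = 1/(jωL) + jωC
Y = (0 − j0.000365) S
|Y| = 0.000365 S → |Z| = 1/|Y| = 2740 Ω, ∠Z = −∠Y = 90.0°

2740 Ω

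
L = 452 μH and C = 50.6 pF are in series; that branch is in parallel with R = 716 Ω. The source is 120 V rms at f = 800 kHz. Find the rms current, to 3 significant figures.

183 mA

ω = 2πf = 5.027e+06 rad/s
X_L = ωL = 2270 Ω
X_C = 1/(ωC) = 3930 Ω
Branch 1: Z₁ = R = 716 Ω
Branch 2 (series LC): Z₂ = j(X_L − X_C) = −j1660 Ω
Parallel: Z = Z₁Z₂/(Z₁+Z₂), |Z| = 657 Ω, ∠Z = -23.3°
I = V/|Z| = 120/657 = 183 mA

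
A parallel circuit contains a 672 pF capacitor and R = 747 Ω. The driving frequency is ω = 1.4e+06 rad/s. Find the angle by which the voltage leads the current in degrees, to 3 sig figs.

X_C = 1/(ωC) = 1060 Ω
Parallel: admittances add. Y = 1/R + jωC
Y = (0.00134 + j0.000941) S
|Y| = 0.00164 S → |Z| = 1/|Y| = 611 Ω, ∠Z = −∠Y = -35.1°

-35.1°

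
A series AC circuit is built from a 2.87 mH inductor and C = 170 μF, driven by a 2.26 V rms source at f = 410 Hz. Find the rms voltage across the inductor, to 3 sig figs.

3.27 V

ω = 2πf = 2576 rad/s
X_L = ωL = 7.39 Ω
X_C = 1/(ωC) = 2.28 Ω
Net reactance X = X_L − X_C = 5.11 Ω
Z = j5.11 Ω
|Z| = √(0² + 5.11²) = 5.11 Ω
I = V/|Z| = 442 mA
V_L = I·|Z_L| = 0.442 × 7.39 = 3.27 V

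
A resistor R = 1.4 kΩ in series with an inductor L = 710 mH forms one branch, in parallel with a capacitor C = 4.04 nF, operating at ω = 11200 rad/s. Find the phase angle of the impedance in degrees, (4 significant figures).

X_L = ωL = 7952 Ω
X_C = 1/(ωC) = 22100 Ω
Branch 1 (R+jX_L): Z₁ = 1400 + j7952 Ω, |Z₁| = 8074 Ω
Branch 2 (−jX_C): Z₂ = −j22100 Ω
Parallel: Z = Z₁Z₂/(Z₁+Z₂), |Z| = 12550 Ω, ∠Z = 74.36°

74.36°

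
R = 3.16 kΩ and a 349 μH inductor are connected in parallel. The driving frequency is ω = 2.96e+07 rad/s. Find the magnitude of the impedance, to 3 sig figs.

3020 Ω

X_L = ωL = 10300 Ω
Parallel: admittances add. Y = 1/R + 1/(jωL)
Y = (0.000316 − j9.68e-05) S
|Y| = 0.000331 S → |Z| = 1/|Y| = 3020 Ω, ∠Z = −∠Y = 17.0°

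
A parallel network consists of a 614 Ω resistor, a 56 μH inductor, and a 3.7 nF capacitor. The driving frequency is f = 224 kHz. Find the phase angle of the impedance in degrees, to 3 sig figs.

77.7°

ω = 2πf = 1.407e+06 rad/s
X_L = ωL = 78.8 Ω
X_C = 1/(ωC) = 192 Ω
Parallel: admittances add. Y = 1/R + 1/(jωL) + jωC
Y = (0.00163 − j0.00748) S
|Y| = 0.00766 S → |Z| = 1/|Y| = 131 Ω, ∠Z = −∠Y = 77.7°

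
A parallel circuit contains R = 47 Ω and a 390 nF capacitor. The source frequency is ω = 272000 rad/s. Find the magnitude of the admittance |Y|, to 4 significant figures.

108.2 mS

X_C = 1/(ωC) = 9.427 Ω
Parallel: admittances add. Y = 1/R + jωC
Y = (0.02128 + j0.1061) S
|Y| = 0.1082 S → |Z| = 1/|Y| = 9.243 Ω, ∠Z = −∠Y = -78.66°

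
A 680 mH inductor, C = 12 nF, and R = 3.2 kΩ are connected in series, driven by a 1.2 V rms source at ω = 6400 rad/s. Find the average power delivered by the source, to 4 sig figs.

X_L = ωL = 4352 Ω
X_C = 1/(ωC) = 13020 Ω
Net reactance X = X_L − X_C = -8669 Ω
Z = 3200 − j8669 Ω
|Z| = √(3200² + 8669²) = 9241 Ω
∠Z = arctan(-8669/3200) = -69.74°
I = V/|Z| = 129.9 μA
P = VI cos φ = 1.2 × 0.0001299 × cos(-69.74°) = 53.97 μW

53.97 μW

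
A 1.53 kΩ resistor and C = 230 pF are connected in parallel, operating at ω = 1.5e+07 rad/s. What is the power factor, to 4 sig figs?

0.1861

X_C = 1/(ωC) = 289.9 Ω
Parallel: admittances add. Y = 1/R + jωC
Y = (0.0006536 + j0.003450) S
|Y| = 0.003511 S → |Z| = 1/|Y| = 284.8 Ω, ∠Z = −∠Y = -79.27°
cos φ = cos(-79.27°) = 0.1861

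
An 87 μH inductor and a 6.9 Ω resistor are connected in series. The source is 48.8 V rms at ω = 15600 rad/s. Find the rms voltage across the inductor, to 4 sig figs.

X_L = ωL = 1.357 Ω
Z = 6.900 + j1.357 Ω
|Z| = √(6.900² + 1.357²) = 7.032 Ω
I = V/|Z| = 6.939 A
V_L = I·|Z_L| = 6.939 × 1.357 = 9.418 V

9.418 V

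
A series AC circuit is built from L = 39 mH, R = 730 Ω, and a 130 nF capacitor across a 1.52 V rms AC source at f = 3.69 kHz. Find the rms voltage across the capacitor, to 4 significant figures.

ω = 2πf = 23180 rad/s
X_L = ωL = 904.2 Ω
X_C = 1/(ωC) = 331.8 Ω
Net reactance X = X_L − X_C = 572.4 Ω
Z = 730.0 + j572.4 Ω
|Z| = √(730.0² + 572.4²) = 927.7 Ω
I = V/|Z| = 1.639 mA
V_C = I·|Z_C| = 0.001639 × 331.8 = 0.5436 V

0.5436 V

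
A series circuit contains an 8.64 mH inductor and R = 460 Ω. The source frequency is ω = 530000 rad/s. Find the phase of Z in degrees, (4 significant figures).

X_L = ωL = 4579 Ω
Z = 460.0 + j4579 Ω
|Z| = √(460.0² + 4579²) = 4602 Ω
∠Z = arctan(4579/460.0) = 84.26°

84.26°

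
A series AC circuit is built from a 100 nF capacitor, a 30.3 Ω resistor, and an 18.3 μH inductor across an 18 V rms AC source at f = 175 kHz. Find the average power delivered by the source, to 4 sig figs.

ω = 2πf = 1.1e+06 rad/s
X_L = ωL = 20.12 Ω
X_C = 1/(ωC) = 9.095 Ω
Net reactance X = X_L − X_C = 11.03 Ω
Z = 30.30 + j11.03 Ω
|Z| = √(30.30² + 11.03²) = 32.24 Ω
∠Z = arctan(11.03/30.30) = 20.00°
I = V/|Z| = 558.2 mA
P = VI cos φ = 18 × 0.5582 × cos(20.00°) = 9.442 W

9.442 W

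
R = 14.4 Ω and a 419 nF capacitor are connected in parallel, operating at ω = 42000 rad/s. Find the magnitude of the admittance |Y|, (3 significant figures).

71.6 mS

X_C = 1/(ωC) = 56.8 Ω
Parallel: admittances add. Y = 1/R + jωC
Y = (0.0694 + j0.0176) S
|Y| = 0.0716 S → |Z| = 1/|Y| = 14.0 Ω, ∠Z = −∠Y = -14.2°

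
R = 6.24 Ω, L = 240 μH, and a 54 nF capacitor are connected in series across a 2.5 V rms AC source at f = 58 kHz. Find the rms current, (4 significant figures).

67.25 mA

ω = 2πf = 364400 rad/s
X_L = ωL = 87.46 Ω
X_C = 1/(ωC) = 50.82 Ω
Net reactance X = X_L − X_C = 36.65 Ω
Z = 6.240 + j36.65 Ω
|Z| = √(6.240² + 36.65²) = 37.17 Ω
I = V/|Z| = 2.5/37.17 = 67.25 mA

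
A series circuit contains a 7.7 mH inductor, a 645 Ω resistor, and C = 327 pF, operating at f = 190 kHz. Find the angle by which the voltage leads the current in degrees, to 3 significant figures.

ω = 2πf = 1.194e+06 rad/s
X_L = ωL = 9190 Ω
X_C = 1/(ωC) = 2560 Ω
Net reactance X = X_L − X_C = 6630 Ω
Z = 645 + j6630 Ω
|Z| = √(645² + 6630²) = 6660 Ω
∠Z = arctan(6630/645) = 84.4°

84.4°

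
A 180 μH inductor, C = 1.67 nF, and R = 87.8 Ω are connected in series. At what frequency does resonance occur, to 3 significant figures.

290 kHz

ω₀ = 1/√(LC) = 1/√(0.00018 × 1.67e-09) = 1.824e+06 rad/s
f₀ = ω₀/(2π) = 290 kHz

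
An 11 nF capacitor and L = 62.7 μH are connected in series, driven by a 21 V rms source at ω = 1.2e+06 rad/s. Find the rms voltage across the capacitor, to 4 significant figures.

X_L = ωL = 75.24 Ω
X_C = 1/(ωC) = 75.76 Ω
Net reactance X = X_L − X_C = -0.5176 Ω
Z = − j0.5176 Ω
|Z| = √(0² + 0.5176²) = 0.5176 Ω
I = V/|Z| = 40.57 A
V_C = I·|Z_C| = 40.57 × 75.76 = 3074 V

3074 V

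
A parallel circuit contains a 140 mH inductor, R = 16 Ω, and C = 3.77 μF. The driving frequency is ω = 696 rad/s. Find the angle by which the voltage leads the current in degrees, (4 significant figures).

6.968°

X_L = ωL = 97.44 Ω
X_C = 1/(ωC) = 381.1 Ω
Parallel: admittances add. Y = 1/R + 1/(jωL) + jωC
Y = (0.06250 − j0.007639) S
|Y| = 0.06297 S → |Z| = 1/|Y| = 15.88 Ω, ∠Z = −∠Y = 6.968°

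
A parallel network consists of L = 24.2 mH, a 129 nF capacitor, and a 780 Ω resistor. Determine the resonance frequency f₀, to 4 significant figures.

2.849 kHz

ω₀ = 1/√(LC) = 1/√(0.0242 × 1.29e-07) = 17900 rad/s
f₀ = ω₀/(2π) = 2.849 kHz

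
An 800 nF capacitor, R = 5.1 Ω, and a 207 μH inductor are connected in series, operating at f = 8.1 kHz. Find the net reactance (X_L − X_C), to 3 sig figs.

ω = 2πf = 50890 rad/s
X_L = ωL = 10.5 Ω
X_C = 1/(ωC) = 24.6 Ω
X = 10.5 − 24.6 = -14.0 Ω

-14.0 Ω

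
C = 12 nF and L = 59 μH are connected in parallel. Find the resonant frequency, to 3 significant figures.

ω₀ = 1/√(LC) = 1/√(5.9e-05 × 1.2e-08) = 1.188e+06 rad/s
f₀ = ω₀/(2π) = 189 kHz

189 kHz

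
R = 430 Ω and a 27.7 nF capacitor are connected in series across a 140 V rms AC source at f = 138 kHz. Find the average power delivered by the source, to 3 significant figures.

ω = 2πf = 867100 rad/s
X_C = 1/(ωC) = 41.6 Ω
Z = 430 − j41.6 Ω
|Z| = √(430² + 41.6²) = 432 Ω
∠Z = arctan(-41.6/430) = -5.53°
I = V/|Z| = 324 mA
P = VI cos φ = 140 × 0.324 × cos(-5.53°) = 45.2 W

45.2 W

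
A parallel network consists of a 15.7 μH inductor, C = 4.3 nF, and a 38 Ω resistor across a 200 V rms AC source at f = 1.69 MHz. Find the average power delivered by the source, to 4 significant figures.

1.053 kW

ω = 2πf = 1.062e+07 rad/s
X_L = ωL = 166.7 Ω
X_C = 1/(ωC) = 21.90 Ω
Parallel: admittances add. Y = 1/R + 1/(jωL) + jωC
Y = (0.02632 + j0.03966) S
|Y| = 0.04760 S → |Z| = 1/|Y| = 21.01 Ω, ∠Z = −∠Y = -56.44°
I = V/|Z| = 9.520 A
P = VI cos φ = 200 × 9.520 × cos(-56.44°) = 1.053 kW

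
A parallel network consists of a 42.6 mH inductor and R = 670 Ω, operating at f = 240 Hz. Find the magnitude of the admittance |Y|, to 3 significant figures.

ω = 2πf = 1508 rad/s
X_L = ωL = 64.2 Ω
Parallel: admittances add. Y = 1/R + 1/(jωL)
Y = (0.00149 − j0.0156) S
|Y| = 0.0156 S → |Z| = 1/|Y| = 63.9 Ω, ∠Z = −∠Y = 84.5°

15.6 mS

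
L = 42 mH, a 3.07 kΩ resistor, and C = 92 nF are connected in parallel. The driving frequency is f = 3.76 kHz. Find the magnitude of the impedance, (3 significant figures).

826 Ω

ω = 2πf = 23620 rad/s
X_L = ωL = 992 Ω
X_C = 1/(ωC) = 460 Ω
Parallel: admittances add. Y = 1/R + 1/(jωL) + jωC
Y = (0.000326 + j0.00117) S
|Y| = 0.00121 S → |Z| = 1/|Y| = 826 Ω, ∠Z = −∠Y = -74.4°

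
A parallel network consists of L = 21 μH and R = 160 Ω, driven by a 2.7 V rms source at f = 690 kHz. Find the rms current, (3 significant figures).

ω = 2πf = 4.335e+06 rad/s
X_L = ωL = 91.0 Ω
Parallel: admittances add. Y = 1/R + 1/(jωL)
Y = (0.00625 − j0.0110) S
|Y| = 0.0126 S → |Z| = 1/|Y| = 79.1 Ω, ∠Z = −∠Y = 60.4°
I = V/|Z| = 2.7/79.1 = 34.1 mA

34.1 mA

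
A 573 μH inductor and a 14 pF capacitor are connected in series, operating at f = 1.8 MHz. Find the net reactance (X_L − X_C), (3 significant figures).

ω = 2πf = 1.131e+07 rad/s
X_L = ωL = 6480 Ω
X_C = 1/(ωC) = 6320 Ω
X = 6480 − 6320 = 165 Ω

165 Ω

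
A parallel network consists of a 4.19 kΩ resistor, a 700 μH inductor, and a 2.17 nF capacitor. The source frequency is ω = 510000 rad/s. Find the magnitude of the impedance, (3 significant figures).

584 Ω

X_L = ωL = 357 Ω
X_C = 1/(ωC) = 904 Ω
Parallel: admittances add. Y = 1/R + 1/(jωL) + jωC
Y = (0.000239 − j0.00169) S
|Y| = 0.00171 S → |Z| = 1/|Y| = 584 Ω, ∠Z = −∠Y = 82.0°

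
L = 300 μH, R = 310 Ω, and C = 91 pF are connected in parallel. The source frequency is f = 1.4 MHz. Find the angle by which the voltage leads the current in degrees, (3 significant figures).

-7.45°

ω = 2πf = 8.796e+06 rad/s
X_L = ωL = 2640 Ω
X_C = 1/(ωC) = 1250 Ω
Parallel: admittances add. Y = 1/R + 1/(jωL) + jωC
Y = (0.00323 + j0.000422) S
|Y| = 0.00325 S → |Z| = 1/|Y| = 307 Ω, ∠Z = −∠Y = -7.45°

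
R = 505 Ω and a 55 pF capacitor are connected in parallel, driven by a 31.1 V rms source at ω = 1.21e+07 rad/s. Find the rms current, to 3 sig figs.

X_C = 1/(ωC) = 1500 Ω
Parallel: admittances add. Y = 1/R + jωC
Y = (0.00198 + j0.000665) S
|Y| = 0.00209 S → |Z| = 1/|Y| = 479 Ω, ∠Z = −∠Y = -18.6°
I = V/|Z| = 31.1/479 = 65.0 mA

65.0 mA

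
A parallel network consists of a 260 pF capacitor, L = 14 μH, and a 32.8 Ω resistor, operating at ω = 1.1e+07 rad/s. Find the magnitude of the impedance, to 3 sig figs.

32.6 Ω

X_L = ωL = 154 Ω
X_C = 1/(ωC) = 350 Ω
Parallel: admittances add. Y = 1/R + 1/(jωL) + jωC
Y = (0.0305 − j0.00363) S
|Y| = 0.0307 S → |Z| = 1/|Y| = 32.6 Ω, ∠Z = −∠Y = 6.80°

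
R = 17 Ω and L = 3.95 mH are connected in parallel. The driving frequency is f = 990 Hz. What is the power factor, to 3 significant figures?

0.822

ω = 2πf = 6220 rad/s
X_L = ωL = 24.6 Ω
Parallel: admittances add. Y = 1/R + 1/(jωL)
Y = (0.0588 − j0.0407) S
|Y| = 0.0715 S → |Z| = 1/|Y| = 14.0 Ω, ∠Z = −∠Y = 34.7°
cos φ = cos(34.7°) = 0.822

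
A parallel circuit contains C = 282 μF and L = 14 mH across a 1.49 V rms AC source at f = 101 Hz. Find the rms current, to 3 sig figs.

98.9 mA

ω = 2πf = 634.6 rad/s
X_L = ωL = 8.88 Ω
X_C = 1/(ωC) = 5.59 Ω
Parallel: admittances add. Y = 1/(jωL) + jωC
Y = (0 + j0.0664) S
|Y| = 0.0664 S → |Z| = 1/|Y| = 15.1 Ω, ∠Z = −∠Y = -90.0°
I = V/|Z| = 1.49/15.1 = 98.9 mA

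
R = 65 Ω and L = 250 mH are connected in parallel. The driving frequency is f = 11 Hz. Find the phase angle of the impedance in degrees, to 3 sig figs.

75.1°

ω = 2πf = 69.12 rad/s
X_L = ωL = 17.3 Ω
Parallel: admittances add. Y = 1/R + 1/(jωL)
Y = (0.0154 − j0.0579) S
|Y| = 0.0599 S → |Z| = 1/|Y| = 16.7 Ω, ∠Z = −∠Y = 75.1°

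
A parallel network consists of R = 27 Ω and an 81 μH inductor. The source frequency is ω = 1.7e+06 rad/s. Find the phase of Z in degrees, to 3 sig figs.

X_L = ωL = 138 Ω
Parallel: admittances add. Y = 1/R + 1/(jωL)
Y = (0.0370 − j0.00726) S
|Y| = 0.0377 S → |Z| = 1/|Y| = 26.5 Ω, ∠Z = −∠Y = 11.1°

11.1°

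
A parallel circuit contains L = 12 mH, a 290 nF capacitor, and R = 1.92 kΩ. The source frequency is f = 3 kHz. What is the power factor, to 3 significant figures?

ω = 2πf = 18850 rad/s
X_L = ωL = 226 Ω
X_C = 1/(ωC) = 183 Ω
Parallel: admittances add. Y = 1/R + 1/(jωL) + jωC
Y = (0.000521 + j0.00105) S
|Y| = 0.00117 S → |Z| = 1/|Y| = 856 Ω, ∠Z = −∠Y = -63.5°
cos φ = cos(-63.5°) = 0.446

0.446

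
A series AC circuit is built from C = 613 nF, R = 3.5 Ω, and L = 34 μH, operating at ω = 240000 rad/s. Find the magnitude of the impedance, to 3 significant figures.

X_L = ωL = 8.16 Ω
X_C = 1/(ωC) = 6.80 Ω
Net reactance X = X_L − X_C = 1.36 Ω
Z = 3.50 + j1.36 Ω
|Z| = √(3.50² + 1.36²) = 3.76 Ω

3.76 Ω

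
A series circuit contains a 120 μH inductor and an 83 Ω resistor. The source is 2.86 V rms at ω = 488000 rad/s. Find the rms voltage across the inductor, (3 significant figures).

X_L = ωL = 58.6 Ω
Z = 83.0 + j58.6 Ω
|Z| = √(83.0² + 58.6²) = 102 Ω
I = V/|Z| = 28.2 mA
V_L = I·|Z_L| = 0.0282 × 58.6 = 1.65 V

1.65 V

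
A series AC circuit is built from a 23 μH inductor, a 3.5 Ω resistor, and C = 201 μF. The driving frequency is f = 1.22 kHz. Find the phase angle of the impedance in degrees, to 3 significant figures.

ω = 2πf = 7665 rad/s
X_L = ωL = 0.176 Ω
X_C = 1/(ωC) = 0.649 Ω
Net reactance X = X_L − X_C = -0.473 Ω
Z = 3.50 − j0.473 Ω
|Z| = √(3.50² + 0.473²) = 3.53 Ω
∠Z = arctan(-0.473/3.50) = -7.69°

-7.69°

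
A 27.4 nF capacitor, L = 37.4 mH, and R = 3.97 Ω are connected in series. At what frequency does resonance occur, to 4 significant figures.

ω₀ = 1/√(LC) = 1/√(0.0374 × 2.74e-08) = 31240 rad/s
f₀ = ω₀/(2π) = 4.972 kHz

4.972 kHz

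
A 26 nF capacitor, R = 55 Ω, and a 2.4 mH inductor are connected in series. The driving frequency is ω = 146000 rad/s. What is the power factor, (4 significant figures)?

0.5345

X_L = ωL = 350.4 Ω
X_C = 1/(ωC) = 263.4 Ω
Net reactance X = X_L − X_C = 86.96 Ω
Z = 55.00 + j86.96 Ω
|Z| = √(55.00² + 86.96²) = 102.9 Ω
∠Z = arctan(86.96/55.00) = 57.69°
cos φ = cos(57.69°) = 0.5345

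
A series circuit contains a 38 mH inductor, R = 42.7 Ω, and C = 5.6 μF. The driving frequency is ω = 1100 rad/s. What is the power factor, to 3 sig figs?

0.334

X_L = ωL = 41.8 Ω
X_C = 1/(ωC) = 162 Ω
Net reactance X = X_L − X_C = -121 Ω
Z = 42.7 − j121 Ω
|Z| = √(42.7² + 121²) = 128 Ω
∠Z = arctan(-121/42.7) = -70.5°
cos φ = cos(-70.5°) = 0.334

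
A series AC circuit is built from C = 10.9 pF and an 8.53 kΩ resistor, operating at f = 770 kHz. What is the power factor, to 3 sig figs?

0.410

ω = 2πf = 4.838e+06 rad/s
X_C = 1/(ωC) = 19000 Ω
Z = 8530 − j19000 Ω
|Z| = √(8530² + 19000²) = 20800 Ω
∠Z = arctan(-19000/8530) = -65.8°
cos φ = cos(-65.8°) = 0.410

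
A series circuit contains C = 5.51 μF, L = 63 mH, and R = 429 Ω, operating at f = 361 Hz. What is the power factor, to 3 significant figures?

ω = 2πf = 2268 rad/s
X_L = ωL = 143 Ω
X_C = 1/(ωC) = 80.0 Ω
Net reactance X = X_L − X_C = 62.9 Ω
Z = 429 + j62.9 Ω
|Z| = √(429² + 62.9²) = 434 Ω
∠Z = arctan(62.9/429) = 8.34°
cos φ = cos(8.34°) = 0.989

0.989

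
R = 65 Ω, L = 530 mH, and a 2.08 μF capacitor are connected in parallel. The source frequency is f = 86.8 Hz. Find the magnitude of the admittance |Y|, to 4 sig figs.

15.56 mS

ω = 2πf = 545.4 rad/s
X_L = ωL = 289.1 Ω
X_C = 1/(ωC) = 881.5 Ω
Parallel: admittances add. Y = 1/R + 1/(jωL) + jωC
Y = (0.01538 − j0.002325) S
|Y| = 0.01556 S → |Z| = 1/|Y| = 64.27 Ω, ∠Z = −∠Y = 8.595°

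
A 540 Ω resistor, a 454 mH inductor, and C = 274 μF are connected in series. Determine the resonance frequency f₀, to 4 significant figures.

14.27 Hz

ω₀ = 1/√(LC) = 1/√(0.454 × 0.000274) = 89.66 rad/s
f₀ = ω₀/(2π) = 14.27 Hz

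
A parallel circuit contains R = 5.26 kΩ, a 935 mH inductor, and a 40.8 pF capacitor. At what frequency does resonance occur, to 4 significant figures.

ω₀ = 1/√(LC) = 1/√(0.935 × 4.08e-11) = 161900 rad/s
f₀ = ω₀/(2π) = 25.77 kHz

25.77 kHz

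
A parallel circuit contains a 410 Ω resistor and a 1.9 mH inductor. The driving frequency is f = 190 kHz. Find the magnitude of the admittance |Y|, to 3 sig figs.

2.48 mS

ω = 2πf = 1.194e+06 rad/s
X_L = ωL = 2270 Ω
Parallel: admittances add. Y = 1/R + 1/(jωL)
Y = (0.00244 − j0.000441) S
|Y| = 0.00248 S → |Z| = 1/|Y| = 403 Ω, ∠Z = −∠Y = 10.2°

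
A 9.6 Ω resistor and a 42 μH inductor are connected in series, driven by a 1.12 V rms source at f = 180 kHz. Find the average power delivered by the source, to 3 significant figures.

5.13 mW

ω = 2πf = 1.131e+06 rad/s
X_L = ωL = 47.5 Ω
Z = 9.60 + j47.5 Ω
|Z| = √(9.60² + 47.5²) = 48.5 Ω
∠Z = arctan(47.5/9.60) = 78.6°
I = V/|Z| = 23.1 mA
P = VI cos φ = 1.12 × 0.0231 × cos(78.6°) = 5.13 mW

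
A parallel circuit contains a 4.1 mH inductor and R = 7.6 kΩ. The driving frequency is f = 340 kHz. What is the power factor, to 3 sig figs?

0.755

ω = 2πf = 2.136e+06 rad/s
X_L = ωL = 8760 Ω
Parallel: admittances add. Y = 1/R + 1/(jωL)
Y = (0.000132 − j0.000114) S
|Y| = 0.000174 S → |Z| = 1/|Y| = 5740 Ω, ∠Z = −∠Y = 40.9°
cos φ = cos(40.9°) = 0.755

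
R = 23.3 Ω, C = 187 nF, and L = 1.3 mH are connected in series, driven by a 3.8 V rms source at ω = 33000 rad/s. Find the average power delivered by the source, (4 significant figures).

22.83 mW

X_L = ωL = 42.90 Ω
X_C = 1/(ωC) = 162.0 Ω
Net reactance X = X_L − X_C = -119.1 Ω
Z = 23.30 − j119.1 Ω
|Z| = √(23.30² + 119.1²) = 121.4 Ω
∠Z = arctan(-119.1/23.30) = -78.94°
I = V/|Z| = 31.30 mA
P = VI cos φ = 3.8 × 0.03130 × cos(-78.94°) = 22.83 mW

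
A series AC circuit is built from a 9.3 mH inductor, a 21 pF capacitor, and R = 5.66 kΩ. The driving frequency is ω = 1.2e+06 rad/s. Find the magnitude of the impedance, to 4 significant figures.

29080 Ω

X_L = ωL = 11160 Ω
X_C = 1/(ωC) = 39680 Ω
Net reactance X = X_L − X_C = -28520 Ω
Z = 5660 − j28520 Ω
|Z| = √(5660² + 28520²) = 29080 Ω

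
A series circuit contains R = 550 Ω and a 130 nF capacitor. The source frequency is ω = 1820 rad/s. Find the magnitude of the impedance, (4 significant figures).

4262 Ω

X_C = 1/(ωC) = 4227 Ω
Z = 550.0 − j4227 Ω
|Z| = √(550.0² + 4227²) = 4262 Ω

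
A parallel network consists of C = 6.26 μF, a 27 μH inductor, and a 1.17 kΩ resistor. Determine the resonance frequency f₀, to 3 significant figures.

12.2 kHz

ω₀ = 1/√(LC) = 1/√(2.7e-05 × 6.26e-06) = 76920 rad/s
f₀ = ω₀/(2π) = 12.2 kHz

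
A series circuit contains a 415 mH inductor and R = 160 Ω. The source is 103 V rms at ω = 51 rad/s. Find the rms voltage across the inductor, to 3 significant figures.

13.5 V

X_L = ωL = 21.2 Ω
Z = 160 + j21.2 Ω
|Z| = √(160² + 21.2²) = 161 Ω
I = V/|Z| = 638 mA
V_L = I·|Z_L| = 0.638 × 21.2 = 13.5 V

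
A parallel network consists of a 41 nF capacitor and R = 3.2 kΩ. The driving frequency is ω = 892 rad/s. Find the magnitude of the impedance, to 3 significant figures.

3180 Ω

X_C = 1/(ωC) = 27300 Ω
Parallel: admittances add. Y = 1/R + jωC
Y = (0.000313 + j3.66e-05) S
|Y| = 0.000315 S → |Z| = 1/|Y| = 3180 Ω, ∠Z = −∠Y = -6.67°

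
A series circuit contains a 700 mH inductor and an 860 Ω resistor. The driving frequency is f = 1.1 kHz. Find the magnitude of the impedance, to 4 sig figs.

4914 Ω

ω = 2πf = 6912 rad/s
X_L = ωL = 4838 Ω
Z = 860.0 + j4838 Ω
|Z| = √(860.0² + 4838²) = 4914 Ω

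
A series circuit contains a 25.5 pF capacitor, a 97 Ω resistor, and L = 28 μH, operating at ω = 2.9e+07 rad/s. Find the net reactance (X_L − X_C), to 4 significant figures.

-540.3 Ω

X_L = ωL = 812.0 Ω
X_C = 1/(ωC) = 1352 Ω
X = 812.0 − 1352 = -540.3 Ω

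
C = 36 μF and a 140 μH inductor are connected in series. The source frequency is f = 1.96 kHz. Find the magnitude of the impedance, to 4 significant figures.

0.5315 Ω

ω = 2πf = 12320 rad/s
X_L = ωL = 1.724 Ω
X_C = 1/(ωC) = 2.256 Ω
Net reactance X = X_L − X_C = -0.5315 Ω
Z = − j0.5315 Ω
|Z| = √(0² + 0.5315²) = 0.5315 Ω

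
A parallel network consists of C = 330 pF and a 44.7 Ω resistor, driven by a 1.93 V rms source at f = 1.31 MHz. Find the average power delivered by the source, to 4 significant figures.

ω = 2πf = 8.231e+06 rad/s
X_C = 1/(ωC) = 368.2 Ω
Parallel: admittances add. Y = 1/R + jωC
Y = (0.02237 + j0.002716) S
|Y| = 0.02254 S → |Z| = 1/|Y| = 44.37 Ω, ∠Z = −∠Y = -6.923°
I = V/|Z| = 43.49 mA
P = VI cos φ = 1.93 × 0.04349 × cos(-6.923°) = 83.33 mW

83.33 mW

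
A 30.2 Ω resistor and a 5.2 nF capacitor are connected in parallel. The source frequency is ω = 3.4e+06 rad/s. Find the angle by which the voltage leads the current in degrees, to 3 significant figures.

X_C = 1/(ωC) = 56.6 Ω
Parallel: admittances add. Y = 1/R + jωC
Y = (0.0331 + j0.0177) S
|Y| = 0.0375 S → |Z| = 1/|Y| = 26.6 Ω, ∠Z = −∠Y = -28.1°

-28.1°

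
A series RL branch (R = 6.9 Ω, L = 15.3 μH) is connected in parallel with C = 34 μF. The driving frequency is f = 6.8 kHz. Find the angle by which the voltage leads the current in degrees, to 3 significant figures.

-84.3°

ω = 2πf = 42730 rad/s
X_L = ωL = 0.654 Ω
X_C = 1/(ωC) = 0.688 Ω
Branch 1 (R+jX_L): Z₁ = 6.90 + j0.654 Ω, |Z₁| = 6.93 Ω
Branch 2 (−jX_C): Z₂ = −j0.688 Ω
Parallel: Z = Z₁Z₂/(Z₁+Z₂), |Z| = 0.691 Ω, ∠Z = -84.3°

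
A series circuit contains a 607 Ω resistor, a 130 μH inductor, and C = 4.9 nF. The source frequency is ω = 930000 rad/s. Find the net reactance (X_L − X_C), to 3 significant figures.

X_L = ωL = 121 Ω
X_C = 1/(ωC) = 219 Ω
X = 121 − 219 = -98.5 Ω

-98.5 Ω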